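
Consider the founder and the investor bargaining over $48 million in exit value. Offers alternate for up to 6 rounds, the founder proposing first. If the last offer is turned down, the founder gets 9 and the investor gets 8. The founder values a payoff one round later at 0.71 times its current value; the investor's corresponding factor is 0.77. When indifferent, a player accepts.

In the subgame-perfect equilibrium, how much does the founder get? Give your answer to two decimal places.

By backward induction:
Round 6 (the investor proposes): the founder gets 9 if talks fail, so the investor offers 9 and keeps 39.
Round 5 (the founder proposes): the investor can get 39 next round, worth 0.77 × 39 = 30.03 now, so the founder offers 30.03, keeping 17.97.
Round 4 (the investor proposes): the founder can get 17.97 next round, worth 0.71 × 17.97 = 12.7587 now; the investor offers that and keeps 35.2413.
Round 3 (the founder proposes): the investor can get 35.2413 next round, worth 0.77 × 35.2413 = 27.135801 now, so the founder offers 27.135801, keeping 20.864199.
Round 2 (the investor proposes): the founder can get 20.864199 next round, worth 0.71 × 20.864199 = 14.81358129 now. The investor offers 14.81358129 and keeps 48 − 14.81358129 = 33.18641871.
Round 1 (the founder proposes): the investor can get 33.18641871 next round, worth 0.77 × 33.18641871 = 25.5535424067 now. The founder offers 25.5535424067 and keeps 48 − 25.5535424067 = 22.4464575933.

22.45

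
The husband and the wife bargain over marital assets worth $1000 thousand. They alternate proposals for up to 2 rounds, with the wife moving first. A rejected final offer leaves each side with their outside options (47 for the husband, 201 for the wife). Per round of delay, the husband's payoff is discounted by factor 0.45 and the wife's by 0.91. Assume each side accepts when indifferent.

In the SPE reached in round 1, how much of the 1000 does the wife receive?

Round 2 (the husband proposes): the wife gets 201 if talks fail, so the husband offers 201 and keeps 799.
Round 1 (the wife proposes): the husband can get 799 next round, worth 0.45 × 799 = 359.55 now. The wife offers 359.55 and keeps 1000 − 359.55 = 640.45.

640.45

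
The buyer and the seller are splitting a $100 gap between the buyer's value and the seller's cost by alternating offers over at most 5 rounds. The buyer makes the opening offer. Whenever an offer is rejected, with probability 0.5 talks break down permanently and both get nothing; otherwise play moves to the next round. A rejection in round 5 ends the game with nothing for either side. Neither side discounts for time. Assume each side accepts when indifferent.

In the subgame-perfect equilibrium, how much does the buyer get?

By backward induction:
Round 5 (the buyer proposes): rejection yields 0 for the seller; the buyer offers 0 and keeps 100.
Round 4 (the seller proposes): rejecting gives the buyer an expected 0.5 × 100 = 50; the seller offers that and keeps 50.
Round 3 (the buyer proposes): rejecting gives the seller an expected 0.5 × 50 = 25. The buyer offers 25 and keeps 100 − 25 = 75.
Round 2 (the seller proposes): rejecting gives the buyer an expected 0.5 × 75 = 37.5, so the seller offers 37.5, keeping 62.5.
Round 1 (the buyer proposes): rejecting gives the seller an expected 0.5 × 62.5 = 31.25. The buyer offers 31.25 and keeps 100 − 31.25 = 68.75.

68.75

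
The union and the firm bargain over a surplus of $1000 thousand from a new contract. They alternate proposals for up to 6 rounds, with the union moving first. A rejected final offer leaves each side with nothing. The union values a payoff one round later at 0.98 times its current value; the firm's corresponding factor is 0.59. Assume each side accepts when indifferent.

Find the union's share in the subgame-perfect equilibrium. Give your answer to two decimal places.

Round 6 (the firm proposes): the union will accept anything ≥ 0, so the firm offers 0 and keeps 1000.
Round 5 (the union proposes): the firm can get 1000 next round, worth 0.59 × 1000 = 590 now; the union offers that and keeps 410.
Round 4 (the firm proposes): the union can get 410 next round, worth 0.98 × 410 = 401.8 now; the firm offers that and keeps 598.2.
Round 3 (the union proposes): the firm can get 598.2 next round, worth 0.59 × 598.2 = 352.938 now, so the union offers 352.938, keeping 647.062.
Round 2 (the firm proposes): the union can get 647.062 next round, worth 0.98 × 647.062 = 634.12076 now; the firm offers that and keeps 365.87924.
Round 1 (the union proposes): the firm can get 365.87924 next round, worth 0.59 × 365.87924 = 215.8687516 now; the union offers that and keeps 784.1312484.

784.13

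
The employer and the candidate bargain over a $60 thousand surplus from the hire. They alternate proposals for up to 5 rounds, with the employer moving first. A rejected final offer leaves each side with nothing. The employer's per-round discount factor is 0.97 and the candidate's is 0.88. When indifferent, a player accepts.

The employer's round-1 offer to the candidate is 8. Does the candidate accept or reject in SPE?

Round 5 (the employer proposes): the candidate will accept anything ≥ 0, so the employer offers 0 and keeps 60.
Round 4 (the candidate proposes): the employer can get 60 next round, worth 0.97 × 60 = 58.2 now, so the candidate offers 58.2, keeping 1.8.
Round 3 (the employer proposes): the candidate can get 1.8 next round, worth 0.88 × 1.8 = 1.584 now; the employer offers that and keeps 58.416.
Round 2 (the candidate proposes): the employer can get 58.416 next round, worth 0.97 × 58.416 = 56.66352 now. The candidate offers 56.66352 and keeps 60 − 56.66352 = 3.33648.
So by rejecting in round 1, the candidate gets 3.33648 next round, worth 0.88 × 3.33648 = 2.9361024 now.
Offer 8 ≥ 2.9361024, so the candidate accepts.

Accept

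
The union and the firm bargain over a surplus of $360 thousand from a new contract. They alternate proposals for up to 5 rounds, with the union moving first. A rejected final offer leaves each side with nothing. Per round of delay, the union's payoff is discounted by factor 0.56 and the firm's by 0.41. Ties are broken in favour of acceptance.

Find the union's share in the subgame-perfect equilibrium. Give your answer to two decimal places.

280.14

Round 5 (the union proposes): the firm will accept anything ≥ 0, so the union offers 0 and keeps 360.
Round 4 (the firm proposes): the union can get 360 next round, worth 0.56 × 360 = 201.6 now. The firm offers 201.6 and keeps 360 − 201.6 = 158.4.
Round 3 (the union proposes): the firm can get 158.4 next round, worth 0.41 × 158.4 = 64.944 now, so the union offers 64.944, keeping 295.056.
Round 2 (the firm proposes): the union can get 295.056 next round, worth 0.56 × 295.056 = 165.23136 now, so the firm offers 165.23136, keeping 194.76864.
Round 1 (the union proposes): the firm can get 194.76864 next round, worth 0.41 × 194.76864 = 79.8551424 now, so the union offers 79.8551424, keeping 280.1448576.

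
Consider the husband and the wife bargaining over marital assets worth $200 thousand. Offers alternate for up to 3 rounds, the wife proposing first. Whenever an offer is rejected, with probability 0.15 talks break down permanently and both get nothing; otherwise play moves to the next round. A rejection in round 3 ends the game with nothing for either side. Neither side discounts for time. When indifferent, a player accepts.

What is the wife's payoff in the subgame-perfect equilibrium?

174.5

Round 3 (the wife proposes): the husband will accept anything ≥ 0, so the wife offers 0 and keeps 200.
Round 2 (the husband proposes): rejecting gives the wife an expected 0.85 × 200 = 170; the husband offers that and keeps 30.
Round 1 (the wife proposes): rejecting gives the husband an expected 0.85 × 30 = 25.5, so the wife offers 25.5, keeping 174.5.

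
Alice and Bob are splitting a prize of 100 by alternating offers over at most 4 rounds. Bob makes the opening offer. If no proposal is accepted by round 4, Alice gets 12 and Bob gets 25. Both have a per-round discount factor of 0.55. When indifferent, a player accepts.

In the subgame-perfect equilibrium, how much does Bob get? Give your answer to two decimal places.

62.77

Work backward from the last round.
Round 4 (Alice proposes): Bob gets 25 if talks fail, so Alice offers 25 and keeps 75.
Round 3 (Bob proposes): Alice can get 75 next round, worth 0.55 × 75 = 41.25 now. Bob offers 41.25 and keeps 100 − 41.25 = 58.75.
Round 2 (Alice proposes): Bob can get 58.75 next round, worth 0.55 × 58.75 = 32.3125 now. Alice offers 32.3125 and keeps 100 − 32.3125 = 67.6875.
Round 1 (Bob proposes): Alice can get 67.6875 next round, worth 0.55 × 67.6875 = 37.228125 now. Bob offers 37.228125 and keeps 100 − 37.228125 = 62.771875.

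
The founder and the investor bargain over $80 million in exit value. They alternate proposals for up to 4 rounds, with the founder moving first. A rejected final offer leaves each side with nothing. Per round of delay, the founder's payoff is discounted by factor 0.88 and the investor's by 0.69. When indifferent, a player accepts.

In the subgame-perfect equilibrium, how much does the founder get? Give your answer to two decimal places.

39.86

Round 4 (the investor proposes): rejection yields 0 for the founder; the investor offers 0 and keeps 80.
Round 3 (the founder proposes): the investor can get 80 next round, worth 0.69 × 80 = 55.2 now. The founder offers 55.2 and keeps 80 − 55.2 = 24.8.
Round 2 (the investor proposes): the founder can get 24.8 next round, worth 0.88 × 24.8 = 21.824 now. The investor offers 21.824 and keeps 80 − 21.824 = 58.176.
Round 1 (the founder proposes): the investor can get 58.176 next round, worth 0.69 × 58.176 = 40.14144 now; the founder offers that and keeps 39.85856.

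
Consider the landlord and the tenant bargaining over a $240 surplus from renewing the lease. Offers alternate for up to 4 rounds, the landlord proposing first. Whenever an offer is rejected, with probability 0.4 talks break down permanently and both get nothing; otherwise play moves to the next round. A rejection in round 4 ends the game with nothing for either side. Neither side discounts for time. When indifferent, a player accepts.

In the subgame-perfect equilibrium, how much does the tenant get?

Round 4 (the tenant proposes): the landlord will accept anything ≥ 0, so the tenant offers 0 and keeps 240.
Round 3 (the landlord proposes): rejecting gives the tenant an expected 0.6 × 240 = 144. The landlord offers 144 and keeps 240 − 144 = 96.
Round 2 (the tenant proposes): rejecting gives the landlord an expected 0.6 × 96 = 57.6; the tenant offers that and keeps 182.4.
Round 1 (the landlord proposes): rejecting gives the tenant an expected 0.6 × 182.4 = 109.44; the landlord offers that and keeps 130.56.

109.44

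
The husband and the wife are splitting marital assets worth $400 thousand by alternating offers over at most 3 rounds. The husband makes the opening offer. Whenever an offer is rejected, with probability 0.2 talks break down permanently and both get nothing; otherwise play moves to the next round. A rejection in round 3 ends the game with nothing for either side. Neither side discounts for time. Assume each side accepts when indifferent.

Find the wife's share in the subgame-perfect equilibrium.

Round 3 (the husband proposes): rejection yields 0 for the wife; the husband offers 0 and keeps 400.
Round 2 (the wife proposes): rejecting gives the husband an expected 0.8 × 400 = 320. The wife offers 320 and keeps 400 − 320 = 80.
Round 1 (the husband proposes): rejecting gives the wife an expected 0.8 × 80 = 64; the husband offers that and keeps 336.

64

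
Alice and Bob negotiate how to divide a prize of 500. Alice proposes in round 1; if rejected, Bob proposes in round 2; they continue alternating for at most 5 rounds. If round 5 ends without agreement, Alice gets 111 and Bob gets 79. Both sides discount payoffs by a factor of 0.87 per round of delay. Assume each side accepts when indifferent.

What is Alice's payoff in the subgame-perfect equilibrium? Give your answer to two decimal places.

355.39

Round 5 (Alice proposes): Bob gets 79 if talks fail, so Alice offers 79 and keeps 421.
Round 4 (Bob proposes): Alice can get 421 next round, worth 0.87 × 421 = 366.27 now; Bob offers that and keeps 133.73.
Round 3 (Alice proposes): Bob can get 133.73 next round, worth 0.87 × 133.73 = 116.3451 now; Alice offers that and keeps 383.6549.
Round 2 (Bob proposes): Alice can get 383.6549 next round, worth 0.87 × 383.6549 = 333.779763 now. Bob offers 333.779763 and keeps 500 − 333.779763 = 166.220237.
Round 1 (Alice proposes): Bob can get 166.220237 next round, worth 0.87 × 166.220237 = 144.61160619 now; Alice offers that and keeps 355.38839381.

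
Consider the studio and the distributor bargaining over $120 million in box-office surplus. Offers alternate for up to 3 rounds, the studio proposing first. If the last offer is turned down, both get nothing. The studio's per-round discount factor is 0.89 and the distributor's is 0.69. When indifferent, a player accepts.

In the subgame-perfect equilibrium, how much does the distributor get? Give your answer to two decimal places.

9.11

Round 3 (the studio proposes): rejection yields 0 for the distributor; the studio offers 0 and keeps 120.
Round 2 (the distributor proposes): the studio can get 120 next round, worth 0.89 × 120 = 106.8 now, so the distributor offers 106.8, keeping 13.2.
Round 1 (the studio proposes): the distributor can get 13.2 next round, worth 0.69 × 13.2 = 9.108 now; the studio offers that and keeps 110.892.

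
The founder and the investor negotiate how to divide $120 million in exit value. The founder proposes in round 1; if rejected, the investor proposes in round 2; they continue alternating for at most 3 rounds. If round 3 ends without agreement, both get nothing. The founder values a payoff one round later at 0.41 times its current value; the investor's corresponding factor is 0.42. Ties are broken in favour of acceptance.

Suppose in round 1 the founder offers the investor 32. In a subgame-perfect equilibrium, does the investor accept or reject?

Round 3 (the founder proposes): the investor will accept anything ≥ 0, so the founder offers 0 and keeps 120.
Round 2 (the investor proposes): the founder can get 120 next round, worth 0.41 × 120 = 49.2 now, so the investor offers 49.2, keeping 70.8.
So by rejecting in round 1, the investor gets 70.8 next round, worth 0.42 × 70.8 = 29.736 now.
Offer 32 ≥ 29.736, so the investor accepts.

Accept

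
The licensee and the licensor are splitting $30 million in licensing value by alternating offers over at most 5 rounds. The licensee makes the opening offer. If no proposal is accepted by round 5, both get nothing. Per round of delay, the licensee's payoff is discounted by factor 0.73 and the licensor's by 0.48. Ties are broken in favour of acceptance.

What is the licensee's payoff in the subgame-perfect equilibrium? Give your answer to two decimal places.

Round 5 (the licensee proposes): the licensor will accept anything ≥ 0, so the licensee offers 0 and keeps 30.
Round 4 (the licensor proposes): the licensee can get 30 next round, worth 0.73 × 30 = 21.9 now, so the licensor offers 21.9, keeping 8.1.
Round 3 (the licensee proposes): the licensor can get 8.1 next round, worth 0.48 × 8.1 = 3.888 now, so the licensee offers 3.888, keeping 26.112.
Round 2 (the licensor proposes): the licensee can get 26.112 next round, worth 0.73 × 26.112 = 19.06176 now; the licensor offers that and keeps 10.93824.
Round 1 (the licensee proposes): the licensor can get 10.93824 next round, worth 0.48 × 10.93824 = 5.2503552 now; the licensee offers that and keeps 24.7496448.

24.75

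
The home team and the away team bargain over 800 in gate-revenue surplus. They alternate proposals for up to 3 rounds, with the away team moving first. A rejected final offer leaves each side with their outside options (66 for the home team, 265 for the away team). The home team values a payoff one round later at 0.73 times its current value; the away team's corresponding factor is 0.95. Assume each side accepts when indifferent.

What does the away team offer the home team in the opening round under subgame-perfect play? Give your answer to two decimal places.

74.97

Round 3 (the away team proposes): the home team gets 66 if talks fail, so the away team offers 66 and keeps 734.
Round 2 (the home team proposes): the away team can get 734 next round, worth 0.95 × 734 = 697.3 now, so the home team offers 697.3, keeping 102.7.
Round 1 (the away team proposes): the home team can get 102.7 next round, worth 0.73 × 102.7 = 74.971 now; the away team offers that and keeps 725.029.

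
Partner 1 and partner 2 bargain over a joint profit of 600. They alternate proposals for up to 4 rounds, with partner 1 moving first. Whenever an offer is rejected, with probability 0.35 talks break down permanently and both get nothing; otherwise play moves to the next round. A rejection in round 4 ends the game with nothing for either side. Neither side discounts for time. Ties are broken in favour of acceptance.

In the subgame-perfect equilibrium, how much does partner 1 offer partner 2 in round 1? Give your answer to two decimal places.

By backward induction:
Round 4 (partner 2 proposes): rejection yields 0 for partner 1; partner 2 offers 0 and keeps 600.
Round 3 (partner 1 proposes): rejecting gives partner 2 an expected 0.65 × 600 = 390, so partner 1 offers 390, keeping 210.
Round 2 (partner 2 proposes): rejecting gives partner 1 an expected 0.65 × 210 = 136.5. Partner 2 offers 136.5 and keeps 600 − 136.5 = 463.5.
Round 1 (partner 1 proposes): rejecting gives partner 2 an expected 0.65 × 463.5 = 301.275; partner 1 offers that and keeps 298.725.

301.28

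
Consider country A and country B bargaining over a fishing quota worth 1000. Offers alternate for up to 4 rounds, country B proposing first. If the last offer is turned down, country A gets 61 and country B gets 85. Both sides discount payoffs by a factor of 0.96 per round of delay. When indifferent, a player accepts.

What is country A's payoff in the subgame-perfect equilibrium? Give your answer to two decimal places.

847.93

Round 4 (country A proposes): country B gets 85 if talks fail, so country A offers 85 and keeps 915.
Round 3 (country B proposes): country A can get 915 next round, worth 0.96 × 915 = 878.4 now, so country B offers 878.4, keeping 121.6.
Round 2 (country A proposes): country B can get 121.6 next round, worth 0.96 × 121.6 = 116.736 now, so country A offers 116.736, keeping 883.264.
Round 1 (country B proposes): country A can get 883.264 next round, worth 0.96 × 883.264 = 847.93344 now, so country B offers 847.93344, keeping 152.06656.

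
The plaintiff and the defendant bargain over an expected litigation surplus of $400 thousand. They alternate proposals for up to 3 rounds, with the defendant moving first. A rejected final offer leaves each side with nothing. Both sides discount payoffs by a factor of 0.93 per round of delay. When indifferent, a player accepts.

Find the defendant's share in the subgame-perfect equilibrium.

373.96

Round 3 (the defendant proposes): the plaintiff will accept anything ≥ 0, so the defendant offers 0 and keeps 400.
Round 2 (the plaintiff proposes): the defendant can get 400 next round, worth 0.93 × 400 = 372 now. The plaintiff offers 372 and keeps 400 − 372 = 28.
Round 1 (the defendant proposes): the plaintiff can get 28 next round, worth 0.93 × 28 = 26.04 now; the defendant offers that and keeps 373.96.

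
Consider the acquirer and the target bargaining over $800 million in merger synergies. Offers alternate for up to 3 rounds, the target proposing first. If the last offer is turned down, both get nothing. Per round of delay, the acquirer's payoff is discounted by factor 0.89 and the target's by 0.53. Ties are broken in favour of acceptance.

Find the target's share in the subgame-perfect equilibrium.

465.36

Round 3 (the target proposes): rejection yields 0 for the acquirer; the target offers 0 and keeps 800.
Round 2 (the acquirer proposes): the target can get 800 next round, worth 0.53 × 800 = 424 now, so the acquirer offers 424, keeping 376.
Round 1 (the target proposes): the acquirer can get 376 next round, worth 0.89 × 376 = 334.64 now; the target offers that and keeps 465.36.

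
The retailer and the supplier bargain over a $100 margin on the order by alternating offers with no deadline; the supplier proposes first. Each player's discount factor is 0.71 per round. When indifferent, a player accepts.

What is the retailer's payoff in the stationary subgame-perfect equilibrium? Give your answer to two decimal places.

In a stationary SPE each proposer offers the other exactly their discounted continuation value.
If the supplier keeps x when proposing and the retailer keeps y when proposing, then x = 100 − 0.71y and y = 100 − 0.71x.
Solving: x = 100(1 − 0.71) / (1 − 0.71·0.71) = 29 / 0.4959 ≈ 58.4795.
The retailer gets 100 − 58.4795 ≈ 41.5205.

41.52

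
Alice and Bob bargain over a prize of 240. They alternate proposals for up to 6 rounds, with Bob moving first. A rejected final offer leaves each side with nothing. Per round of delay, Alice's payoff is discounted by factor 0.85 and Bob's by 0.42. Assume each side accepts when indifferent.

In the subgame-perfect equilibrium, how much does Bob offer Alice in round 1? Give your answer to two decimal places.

186.56

Round 6 (Alice proposes): rejection yields 0 for Bob; Alice offers 0 and keeps 240.
Round 5 (Bob proposes): Alice can get 240 next round, worth 0.85 × 240 = 204 now, so Bob offers 204, keeping 36.
Round 4 (Alice proposes): Bob can get 36 next round, worth 0.42 × 36 = 15.12 now, so Alice offers 15.12, keeping 224.88.
Round 3 (Bob proposes): Alice can get 224.88 next round, worth 0.85 × 224.88 = 191.148 now, so Bob offers 191.148, keeping 48.852.
Round 2 (Alice proposes): Bob can get 48.852 next round, worth 0.42 × 48.852 = 20.51784 now, so Alice offers 20.51784, keeping 219.48216.
Round 1 (Bob proposes): Alice can get 219.48216 next round, worth 0.85 × 219.48216 = 186.559836 now. Bob offers 186.559836 and keeps 240 − 186.559836 = 53.440164.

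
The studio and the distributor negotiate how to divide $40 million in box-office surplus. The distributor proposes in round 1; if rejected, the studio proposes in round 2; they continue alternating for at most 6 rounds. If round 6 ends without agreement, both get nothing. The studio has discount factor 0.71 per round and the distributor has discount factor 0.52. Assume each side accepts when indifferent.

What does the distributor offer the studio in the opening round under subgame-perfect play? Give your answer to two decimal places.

Round 6 (the studio proposes): rejection yields 0 for the distributor; the studio offers 0 and keeps 40.
Round 5 (the distributor proposes): the studio can get 40 next round, worth 0.71 × 40 = 28.4 now, so the distributor offers 28.4, keeping 11.6.
Round 4 (the studio proposes): the distributor can get 11.6 next round, worth 0.52 × 11.6 = 6.032 now. The studio offers 6.032 and keeps 40 − 6.032 = 33.968.
Round 3 (the distributor proposes): the studio can get 33.968 next round, worth 0.71 × 33.968 = 24.11728 now, so the distributor offers 24.11728, keeping 15.88272.
Round 2 (the studio proposes): the distributor can get 15.88272 next round, worth 0.52 × 15.88272 = 8.2590144 now; the studio offers that and keeps 31.7409856.
Round 1 (the distributor proposes): the studio can get 31.7409856 next round, worth 0.71 × 31.7409856 = 22.536099776 now, so the distributor offers 22.536099776, keeping 17.463900224.

22.54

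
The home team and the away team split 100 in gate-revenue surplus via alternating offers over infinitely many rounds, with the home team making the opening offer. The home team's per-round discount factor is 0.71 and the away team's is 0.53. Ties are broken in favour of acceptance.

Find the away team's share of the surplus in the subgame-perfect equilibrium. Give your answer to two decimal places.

When the home team proposes, the away team accepts any offer worth at least 0.53 times what the away team would get by proposing next round; and vice versa.
This gives x = 100 − 0.53y and y = 100 − 0.71x, where x and y are each side's share when it proposes.
Hence (1 − 0.53·0.71)x = 100(1 − 0.53), i.e. 0.6237·x = 47.
x ≈ 75.3567; the away team's share is 100 − x ≈ 24.6433.

24.64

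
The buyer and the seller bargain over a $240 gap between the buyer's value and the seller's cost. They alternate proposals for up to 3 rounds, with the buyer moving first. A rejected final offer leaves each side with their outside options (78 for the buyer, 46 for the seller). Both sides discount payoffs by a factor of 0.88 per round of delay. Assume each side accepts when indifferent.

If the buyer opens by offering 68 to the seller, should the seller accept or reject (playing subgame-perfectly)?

Round 3 (the buyer proposes): the seller gets 46 if talks fail, so the buyer offers 46 and keeps 194.
Round 2 (the seller proposes): the buyer can get 194 next round, worth 0.88 × 194 = 170.72 now; the seller offers that and keeps 69.28.
So by rejecting in round 1, the seller gets 69.28 next round, worth 0.88 × 69.28 = 60.9664 now.
Offer 68 ≥ 60.9664, so the seller accepts.

Accept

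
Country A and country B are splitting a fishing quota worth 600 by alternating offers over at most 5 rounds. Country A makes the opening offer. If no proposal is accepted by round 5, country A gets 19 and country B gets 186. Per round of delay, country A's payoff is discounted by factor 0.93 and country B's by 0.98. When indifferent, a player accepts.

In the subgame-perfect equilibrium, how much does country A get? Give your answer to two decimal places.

366.83

Solve by backward induction from round 5.
Round 5 (country A proposes): country B gets 186 if talks fail, so country A offers 186 and keeps 414.
Round 4 (country B proposes): country A can get 414 next round, worth 0.93 × 414 = 385.02 now; country B offers that and keeps 214.98.
Round 3 (country A proposes): country B can get 214.98 next round, worth 0.98 × 214.98 = 210.6804 now; country A offers that and keeps 389.3196.
Round 2 (country B proposes): country A can get 389.3196 next round, worth 0.93 × 389.3196 = 362.067228 now; country B offers that and keeps 237.932772.
Round 1 (country A proposes): country B can get 237.932772 next round, worth 0.98 × 237.932772 = 233.17411656 now; country A offers that and keeps 366.82588344.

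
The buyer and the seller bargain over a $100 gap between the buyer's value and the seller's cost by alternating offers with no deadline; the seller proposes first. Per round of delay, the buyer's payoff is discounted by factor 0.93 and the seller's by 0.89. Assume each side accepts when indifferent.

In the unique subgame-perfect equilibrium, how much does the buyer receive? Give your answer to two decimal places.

In a stationary SPE each proposer offers the other exactly their discounted continuation value.
If the seller keeps x when proposing and the buyer keeps y when proposing, then x = 100 − 0.93y and y = 100 − 0.89x.
Solving: x = 100(1 − 0.93) / (1 − 0.89·0.93) = 7 / 0.1723 ≈ 40.6268.
The buyer gets 100 − 40.6268 ≈ 59.3732.

59.37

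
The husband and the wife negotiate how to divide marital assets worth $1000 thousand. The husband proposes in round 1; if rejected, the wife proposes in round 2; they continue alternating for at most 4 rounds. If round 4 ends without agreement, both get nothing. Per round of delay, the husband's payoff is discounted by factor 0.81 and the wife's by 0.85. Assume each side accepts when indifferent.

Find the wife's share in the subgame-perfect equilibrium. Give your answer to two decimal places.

Round 4 (the wife proposes): rejection yields 0 for the husband; the wife offers 0 and keeps 1000.
Round 3 (the husband proposes): the wife can get 1000 next round, worth 0.85 × 1000 = 850 now. The husband offers 850 and keeps 1000 − 850 = 150.
Round 2 (the wife proposes): the husband can get 150 next round, worth 0.81 × 150 = 121.5 now. The wife offers 121.5 and keeps 1000 − 121.5 = 878.5.
Round 1 (the husband proposes): the wife can get 878.5 next round, worth 0.85 × 878.5 = 746.725 now, so the husband offers 746.725, keeping 253.275.

746.73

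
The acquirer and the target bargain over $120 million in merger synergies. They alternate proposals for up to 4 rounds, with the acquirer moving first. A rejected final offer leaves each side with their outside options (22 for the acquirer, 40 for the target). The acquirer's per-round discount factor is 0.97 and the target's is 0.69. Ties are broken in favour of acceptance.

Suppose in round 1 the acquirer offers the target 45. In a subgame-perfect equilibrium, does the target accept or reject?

Reject

Work out the target's continuation value if the offer is rejected.
Round 4 (the target proposes): the acquirer gets 22 if talks fail, so the target offers 22 and keeps 98.
Round 3 (the acquirer proposes): the target can get 98 next round, worth 0.69 × 98 = 67.62 now; the acquirer offers that and keeps 52.38.
Round 2 (the target proposes): the acquirer can get 52.38 next round, worth 0.97 × 52.38 = 50.8086 now. The target offers 50.8086 and keeps 120 − 50.8086 = 69.1914.
So by rejecting in round 1, the target gets 69.1914 next round, worth 0.69 × 69.1914 = 47.742066 now.
Offer 45 < 47.742066, so the target rejects.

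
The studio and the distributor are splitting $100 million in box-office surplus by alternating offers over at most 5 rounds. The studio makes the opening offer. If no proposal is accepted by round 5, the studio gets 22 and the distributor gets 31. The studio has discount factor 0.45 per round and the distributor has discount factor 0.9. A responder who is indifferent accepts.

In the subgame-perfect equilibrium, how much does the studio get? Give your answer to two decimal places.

25.37

Round 5 (the studio proposes): the distributor gets 31 if talks fail, so the studio offers 31 and keeps 69.
Round 4 (the distributor proposes): the studio can get 69 next round, worth 0.45 × 69 = 31.05 now, so the distributor offers 31.05, keeping 68.95.
Round 3 (the studio proposes): the distributor can get 68.95 next round, worth 0.9 × 68.95 = 62.055 now. The studio offers 62.055 and keeps 100 − 62.055 = 37.945.
Round 2 (the distributor proposes): the studio can get 37.945 next round, worth 0.45 × 37.945 = 17.07525 now; the distributor offers that and keeps 82.92475.
Round 1 (the studio proposes): the distributor can get 82.92475 next round, worth 0.9 × 82.92475 = 74.632275 now. The studio offers 74.632275 and keeps 100 − 74.632275 = 25.367725.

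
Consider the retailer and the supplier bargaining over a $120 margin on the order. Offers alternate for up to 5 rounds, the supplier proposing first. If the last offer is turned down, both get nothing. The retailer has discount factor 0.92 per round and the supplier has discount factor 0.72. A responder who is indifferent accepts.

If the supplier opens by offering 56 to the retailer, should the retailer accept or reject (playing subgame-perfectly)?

Accept

Round 5 (the supplier proposes): the retailer will accept anything ≥ 0, so the supplier offers 0 and keeps 120.
Round 4 (the retailer proposes): the supplier can get 120 next round, worth 0.72 × 120 = 86.4 now; the retailer offers that and keeps 33.6.
Round 3 (the supplier proposes): the retailer can get 33.6 next round, worth 0.92 × 33.6 = 30.912 now, so the supplier offers 30.912, keeping 89.088.
Round 2 (the retailer proposes): the supplier can get 89.088 next round, worth 0.72 × 89.088 = 64.14336 now; the retailer offers that and keeps 55.85664.
So by rejecting in round 1, the retailer gets 55.85664 next round, worth 0.92 × 55.85664 = 51.3881088 now.
Offer 56 ≥ 51.3881088, so the retailer accepts.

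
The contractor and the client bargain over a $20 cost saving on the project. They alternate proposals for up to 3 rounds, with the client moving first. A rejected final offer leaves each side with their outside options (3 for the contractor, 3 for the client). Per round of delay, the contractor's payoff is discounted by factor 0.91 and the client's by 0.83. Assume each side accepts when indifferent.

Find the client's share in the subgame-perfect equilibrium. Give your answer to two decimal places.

14.64

Round 3 (the client proposes): the contractor gets 3 if talks fail, so the client offers 3 and keeps 17.
Round 2 (the contractor proposes): the client can get 17 next round, worth 0.83 × 17 = 14.11 now. The contractor offers 14.11 and keeps 20 − 14.11 = 5.89.
Round 1 (the client proposes): the contractor can get 5.89 next round, worth 0.91 × 5.89 = 5.3599 now; the client offers that and keeps 14.6401.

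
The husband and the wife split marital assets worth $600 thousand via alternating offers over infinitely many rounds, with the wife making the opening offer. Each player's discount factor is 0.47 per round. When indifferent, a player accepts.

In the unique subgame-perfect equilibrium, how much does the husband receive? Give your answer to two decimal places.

191.84

When the wife proposes, the husband accepts any offer worth at least 0.47 times what the husband would get by proposing next round; and vice versa.
This gives x = 600 − 0.47y and y = 600 − 0.47x, where x and y are each side's share when it proposes.
Hence (1 − 0.47·0.47)x = 600(1 − 0.47), i.e. 0.7791·x = 318.
x ≈ 408.1633; the husband's share is 600 − x ≈ 191.8367.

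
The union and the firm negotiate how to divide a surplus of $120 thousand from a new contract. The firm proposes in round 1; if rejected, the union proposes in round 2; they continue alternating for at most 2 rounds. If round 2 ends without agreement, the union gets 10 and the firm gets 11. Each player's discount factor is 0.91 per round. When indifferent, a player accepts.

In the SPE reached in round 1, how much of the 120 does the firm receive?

Round 2 (the union proposes): the firm gets 11 if talks fail, so the union offers 11 and keeps 109.
Round 1 (the firm proposes): the union can get 109 next round, worth 0.91 × 109 = 99.19 now, so the firm offers 99.19, keeping 20.81.

20.81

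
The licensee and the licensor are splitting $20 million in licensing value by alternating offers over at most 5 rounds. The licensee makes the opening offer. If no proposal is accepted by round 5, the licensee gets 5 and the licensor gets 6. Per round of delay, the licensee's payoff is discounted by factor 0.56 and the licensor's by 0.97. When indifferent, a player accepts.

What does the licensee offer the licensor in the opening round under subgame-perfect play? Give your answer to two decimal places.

Solve by backward induction from round 5.
Round 5 (the licensee proposes): the licensor gets 6 if talks fail, so the licensee offers 6 and keeps 14.
Round 4 (the licensor proposes): the licensee can get 14 next round, worth 0.56 × 14 = 7.84 now. The licensor offers 7.84 and keeps 20 − 7.84 = 12.16.
Round 3 (the licensee proposes): the licensor can get 12.16 next round, worth 0.97 × 12.16 = 11.7952 now. The licensee offers 11.7952 and keeps 20 − 11.7952 = 8.2048.
Round 2 (the licensor proposes): the licensee can get 8.2048 next round, worth 0.56 × 8.2048 = 4.594688 now. The licensor offers 4.594688 and keeps 20 − 4.594688 = 15.405312.
Round 1 (the licensee proposes): the licensor can get 15.405312 next round, worth 0.97 × 15.405312 = 14.94315264 now; the licensee offers that and keeps 5.05684736.

14.94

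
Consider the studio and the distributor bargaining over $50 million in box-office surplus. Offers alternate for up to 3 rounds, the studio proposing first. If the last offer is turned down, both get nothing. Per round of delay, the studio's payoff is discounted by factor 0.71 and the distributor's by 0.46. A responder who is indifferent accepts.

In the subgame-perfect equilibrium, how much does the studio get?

43.33

Round 3 (the studio proposes): the distributor will accept anything ≥ 0, so the studio offers 0 and keeps 50.
Round 2 (the distributor proposes): the studio can get 50 next round, worth 0.71 × 50 = 35.5 now; the distributor offers that and keeps 14.5.
Round 1 (the studio proposes): the distributor can get 14.5 next round, worth 0.46 × 14.5 = 6.67 now; the studio offers that and keeps 43.33.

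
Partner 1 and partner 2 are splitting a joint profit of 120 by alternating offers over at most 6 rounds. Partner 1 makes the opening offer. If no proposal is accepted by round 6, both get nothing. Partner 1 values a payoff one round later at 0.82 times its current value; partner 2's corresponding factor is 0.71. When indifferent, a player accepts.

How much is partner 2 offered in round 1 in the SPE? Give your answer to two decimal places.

Round 6 (partner 2 proposes): partner 1 will accept anything ≥ 0, so partner 2 offers 0 and keeps 120.
Round 5 (partner 1 proposes): partner 2 can get 120 next round, worth 0.71 × 120 = 85.2 now. Partner 1 offers 85.2 and keeps 120 − 85.2 = 34.8.
Round 4 (partner 2 proposes): partner 1 can get 34.8 next round, worth 0.82 × 34.8 = 28.536 now. Partner 2 offers 28.536 and keeps 120 − 28.536 = 91.464.
Round 3 (partner 1 proposes): partner 2 can get 91.464 next round, worth 0.71 × 91.464 = 64.93944 now; partner 1 offers that and keeps 55.06056.
Round 2 (partner 2 proposes): partner 1 can get 55.06056 next round, worth 0.82 × 55.06056 = 45.1496592 now; partner 2 offers that and keeps 74.8503408.
Round 1 (partner 1 proposes): partner 2 can get 74.8503408 next round, worth 0.71 × 74.8503408 = 53.143741968 now, so partner 1 offers 53.143741968, keeping 66.856258032.

53.14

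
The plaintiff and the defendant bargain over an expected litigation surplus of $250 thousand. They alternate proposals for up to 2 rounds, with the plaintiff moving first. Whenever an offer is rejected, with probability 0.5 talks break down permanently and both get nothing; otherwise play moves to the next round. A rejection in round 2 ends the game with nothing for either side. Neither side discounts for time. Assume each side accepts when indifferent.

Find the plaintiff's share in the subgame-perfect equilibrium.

125

By backward induction:
Round 2 (the defendant proposes): the plaintiff will accept anything ≥ 0, so the defendant offers 0 and keeps 250.
Round 1 (the plaintiff proposes): rejecting gives the defendant an expected 0.5 × 250 = 125, so the plaintiff offers 125, keeping 125.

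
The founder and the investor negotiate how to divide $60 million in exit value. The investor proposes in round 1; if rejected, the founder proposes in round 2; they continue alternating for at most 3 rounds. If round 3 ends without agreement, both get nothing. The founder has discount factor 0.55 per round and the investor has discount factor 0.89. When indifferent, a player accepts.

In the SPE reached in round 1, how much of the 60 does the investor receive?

56.37

By backward induction:
Round 3 (the investor proposes): the founder will accept anything ≥ 0, so the investor offers 0 and keeps 60.
Round 2 (the founder proposes): the investor can get 60 next round, worth 0.89 × 60 = 53.4 now, so the founder offers 53.4, keeping 6.6.
Round 1 (the investor proposes): the founder can get 6.6 next round, worth 0.55 × 6.6 = 3.63 now, so the investor offers 3.63, keeping 56.37.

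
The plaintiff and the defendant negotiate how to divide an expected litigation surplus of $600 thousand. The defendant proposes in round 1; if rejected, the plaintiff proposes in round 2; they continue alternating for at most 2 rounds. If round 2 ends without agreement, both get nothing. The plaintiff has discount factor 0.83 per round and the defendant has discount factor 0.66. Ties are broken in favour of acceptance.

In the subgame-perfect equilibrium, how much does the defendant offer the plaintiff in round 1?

498

Work backward from the last round.
Round 2 (the plaintiff proposes): the defendant will accept anything ≥ 0, so the plaintiff offers 0 and keeps 600.
Round 1 (the defendant proposes): the plaintiff can get 600 next round, worth 0.83 × 600 = 498 now; the defendant offers that and keeps 102.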